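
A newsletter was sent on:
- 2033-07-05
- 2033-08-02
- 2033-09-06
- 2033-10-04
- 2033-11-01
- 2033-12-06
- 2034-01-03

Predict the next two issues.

2034-02-07, 2034-03-07

Gaps: 28, 35, 28, 28, 35, 28 days — a mix of 28 and 35. Every date is a Tuesday.
Each is the 1st Tuesday of its month.
February 2034 — 1st Tuesday is 2034-02-07.
1st Tuesday of March 2034: 2034-03-07.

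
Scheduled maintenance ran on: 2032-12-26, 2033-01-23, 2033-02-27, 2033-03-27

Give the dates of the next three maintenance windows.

Gaps: 28, 35, 28 days — a mix of 28 and 35. Every date is a Sunday.
Each is the 4th Sunday of its month.
4th Sunday of April 2033: 2033-04-24.
May 2033 — 4th Sunday is 2033-05-22.
June 2033 — 4th Sunday is 2033-06-26.

2033-04-24, 2033-05-22, 2033-06-26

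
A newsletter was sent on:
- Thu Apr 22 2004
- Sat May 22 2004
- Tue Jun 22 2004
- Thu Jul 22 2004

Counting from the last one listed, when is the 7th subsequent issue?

Tue Feb 22 2005

Gaps: 30, 31, 30 days — not constant. Every event is on the 22nd of the month.
Pattern: the 22nd of each month.
August 2004: Sun Aug 22 2004.
Next: September 2004 → Wed Sep 22 2004.
Next: October 2004 → Fri Oct 22 2004.
November 2004: Mon Nov 22 2004.
December 2004: Wed Dec 22 2004.
January 2005: Sat Jan 22 2005.
February 2005: Tue Feb 22 2005.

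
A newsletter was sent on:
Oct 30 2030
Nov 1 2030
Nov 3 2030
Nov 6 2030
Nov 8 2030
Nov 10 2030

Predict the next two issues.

Gaps: 2, 2, 3, 2, 2 days — not constant, but cyclic with period 3.
The events fall on every Wednesday, Friday and Sunday.
The following Wednesday is Nov 13 2030.
The following Friday is Nov 15 2030.

Nov 13 2030, Nov 15 2030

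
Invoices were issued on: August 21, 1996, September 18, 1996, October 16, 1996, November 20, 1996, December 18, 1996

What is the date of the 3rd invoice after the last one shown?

Gaps: 28, 28, 35, 28 days — a mix of 28 and 35. Every date is a Wednesday.
Each is the 3rd Wednesday of its month.
January 1997 — 3rd Wednesday is January 15, 1997.
3rd Wednesday of February 1997: February 19, 1997.
3rd Wednesday of March 1997: March 19, 1997.

March 19, 1997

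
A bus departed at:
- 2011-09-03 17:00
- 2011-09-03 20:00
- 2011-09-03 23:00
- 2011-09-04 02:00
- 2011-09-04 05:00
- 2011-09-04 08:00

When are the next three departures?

2011-09-04 11:00, 2011-09-04 14:00, 2011-09-04 17:00

Spacing: 3, 3, 3, 3, 3 h — constant 3 h.
2011-09-04 08:00 + 3 h = 2011-09-04 11:00.
2011-09-04 11:00 + 3 h = 2011-09-04 14:00.
2011-09-04 14:00 + 3 h = 2011-09-04 17:00.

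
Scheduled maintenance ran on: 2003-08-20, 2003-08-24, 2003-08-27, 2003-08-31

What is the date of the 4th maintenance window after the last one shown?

Every event lands on a Wednesday or Sunday (gaps cycle 4, 3, 4).
So the schedule is: every Wednesday and Sunday.
The following Wednesday is 2003-09-03.
The following Sunday is 2003-09-07.
Next Wednesday: 2003-09-10.
Next Sunday: 2003-09-14.

2003-09-14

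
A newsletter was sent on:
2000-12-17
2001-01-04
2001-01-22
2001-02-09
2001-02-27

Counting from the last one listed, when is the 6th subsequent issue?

2001-06-15

Every event comes 18 days after the last (18, 18, 18, 18).
2001-02-27 + 18 days = 2001-03-17.
2001-03-17 + 18 days = 2001-04-04.
2001-04-04 + 18 days = 2001-04-22.
2001-04-22 + 18 days = 2001-05-10.
2001-05-10 + 18 days = 2001-05-28.
2001-05-28 + 18 days = 2001-06-15.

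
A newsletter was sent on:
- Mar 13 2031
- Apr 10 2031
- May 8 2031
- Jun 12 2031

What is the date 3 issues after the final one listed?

Gaps: 28, 28, 35 days — a mix of 28 and 35. Every date is a Thursday.
Each is the 2nd Thursday of its month.
July 2031 — 2nd Thursday is Jul 10 2031.
August 2031 — 2nd Thursday is Aug 14 2031.
September 2031 — 2nd Thursday is Sep 11 2031.

Sep 11 2031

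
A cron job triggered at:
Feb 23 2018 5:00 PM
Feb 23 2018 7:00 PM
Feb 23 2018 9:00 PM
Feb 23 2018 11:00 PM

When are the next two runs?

Gaps: 2, 2, 2 hours — each event is 2 hours after the previous one.
Feb 23 2018 11:00 PM + 2 h = Feb 24 2018 1:00 AM.
Feb 24 2018 1:00 AM + 2 h = Feb 24 2018 3:00 AM.

Feb 24 2018 1:00 AM, Feb 24 2018 3:00 AM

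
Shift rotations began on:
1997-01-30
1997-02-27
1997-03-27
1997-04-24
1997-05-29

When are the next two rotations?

1997-06-26, 1997-07-31

All Thursdays; the gaps (28, 28, 28, 35) vary with month length.
This is the last Thursday of each month.
June 1997 ends with Thursday 1997-06-26.
July 1997 ends with Thursday 1997-07-31.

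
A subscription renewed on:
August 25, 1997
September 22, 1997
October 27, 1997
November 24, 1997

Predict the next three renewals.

These are Mondays at 28- or 35-day spacing (28, 35, 28).
The pattern: 4th Monday of the month.
4th Monday of December 1997: December 22, 1997.
January 1998 — 4th Monday is January 26, 1998.
February 1998 — 4th Monday is February 23, 1998.

December 22, 1997; January 26, 1998; February 23, 1998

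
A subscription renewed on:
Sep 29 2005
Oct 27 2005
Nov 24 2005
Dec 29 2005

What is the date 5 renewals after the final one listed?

These are Thursdays with 28, 28, 35-day gaps.
Each is the final Thursday of its month — Sep 29 2005 is past the 28th, so '4th Thursday' doesn't fit.
Last Thursday of January 2006: Jan 26 2006.
February 2006 ends with Thursday Feb 23 2006.
Last Thursday of March 2006: Mar 30 2006.
April 2006 ends with Thursday Apr 27 2006.
May 2006 ends with Thursday May 25 2006.

May 25 2006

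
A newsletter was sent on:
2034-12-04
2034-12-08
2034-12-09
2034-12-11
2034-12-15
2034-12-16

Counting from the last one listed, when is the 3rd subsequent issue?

Gaps: 4, 1, 2, 4, 1 days — not constant, but cyclic with period 3.
The events fall on every Monday, Friday and Saturday.
Next Monday: 2034-12-18.
Next Friday: 2034-12-22.
Next Saturday: 2034-12-23.

2034-12-23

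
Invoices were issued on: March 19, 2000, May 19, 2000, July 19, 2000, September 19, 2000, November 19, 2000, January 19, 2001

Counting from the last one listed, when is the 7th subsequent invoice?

Each date is the 19th; the gaps (61, 61, 62, 61, 61) track the month lengths.
The rule is the 19th of every 2 months.
March 2001: March 19, 2001.
Next: May 2001 → May 19, 2001.
Next: July 2001 → July 19, 2001.
Next: September 2001 → September 19, 2001.
November 2001: November 19, 2001.
January 2002: January 19, 2002.
March 2002: March 19, 2002.

March 19, 2002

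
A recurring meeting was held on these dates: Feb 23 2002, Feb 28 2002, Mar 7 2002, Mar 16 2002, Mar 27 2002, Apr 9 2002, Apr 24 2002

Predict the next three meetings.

May 11 2002, May 30 2002, Jun 20 2002

Intervals are 5, 7, 9, 11, 13, 15 days — an arithmetic progression with common difference 2.
Next gap: 17 days. Apr 24 2002 + 17 days = May 11 2002.
Next gap: 19 days. May 11 2002 + 19 days = May 30 2002.
Next gap: 21 days. May 30 2002 + 21 days = Jun 20 2002.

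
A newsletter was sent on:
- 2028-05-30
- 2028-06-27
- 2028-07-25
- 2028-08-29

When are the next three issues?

All Tuesdays; the gaps (28, 28, 35) vary with month length.
This is the last Tuesday of each month.
Last Tuesday of September 2028: 2028-09-26.
October 2028 ends with Tuesday 2028-10-31.
Last Tuesday of November 2028: 2028-11-28.

2028-09-26, 2028-10-31, 2028-11-28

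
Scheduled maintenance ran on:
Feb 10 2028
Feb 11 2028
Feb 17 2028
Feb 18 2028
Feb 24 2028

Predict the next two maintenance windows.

Every event lands on a Thursday or Friday (gaps cycle 1, 6, 1, 6).
So the schedule is: every Thursday and Friday.
The following Friday is Feb 25 2028.
The following Thursday is Mar 2 2028.

Feb 25 2028, Mar 2 2028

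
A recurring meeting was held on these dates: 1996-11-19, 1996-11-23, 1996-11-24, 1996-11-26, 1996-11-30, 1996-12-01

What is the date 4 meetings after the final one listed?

1996-12-10

The gap pattern 4, 1, 2, 4, 1 repeats every 3 events.
These are the Tuesdays, Saturdays and Sundays of each week.
Next Tuesday: 1996-12-03.
The following Saturday is 1996-12-07.
Next Sunday: 1996-12-08.
The following Tuesday is 1996-12-10.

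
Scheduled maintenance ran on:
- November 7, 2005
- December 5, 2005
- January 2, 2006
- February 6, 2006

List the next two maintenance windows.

These are Mondays at 28- or 35-day spacing (28, 28, 35).
The pattern: 1st Monday of the month.
1st Monday of March 2006: March 6, 2006.
April 2006 — 1st Monday is April 3, 2006.

March 6, 2006; April 3, 2006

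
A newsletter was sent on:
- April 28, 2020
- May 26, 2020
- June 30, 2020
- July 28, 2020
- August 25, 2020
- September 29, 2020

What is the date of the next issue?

All Tuesdays; the gaps (28, 35, 28, 28, 35) vary with month length.
This is the last Tuesday of each month.
Last Tuesday of October 2020: October 27, 2020.

October 27, 2020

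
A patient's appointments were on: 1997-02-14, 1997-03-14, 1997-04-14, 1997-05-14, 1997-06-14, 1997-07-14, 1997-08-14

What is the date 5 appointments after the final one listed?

Each date is the 14th; the gaps (28, 31, 30, 31, 30, 31) track the month lengths.
The rule is the 14th of each month.
Next: September 1997 → 1997-09-14.
October 1997: 1997-10-14.
Next: November 1997 → 1997-11-14.
Next: December 1997 → 1997-12-14.
Next: January 1998 → 1998-01-14.

1998-01-14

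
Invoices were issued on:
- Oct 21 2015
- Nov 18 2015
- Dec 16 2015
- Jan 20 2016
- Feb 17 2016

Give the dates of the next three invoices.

Mar 16 2016, Apr 20 2016, May 18 2016

These are Wednesdays at 28- or 35-day spacing (28, 28, 35, 28).
The pattern: 3rd Wednesday of the month.
March 2016 — 3rd Wednesday is Mar 16 2016.
3rd Wednesday of April 2016: Apr 20 2016.
3rd Wednesday of May 2016: May 18 2016.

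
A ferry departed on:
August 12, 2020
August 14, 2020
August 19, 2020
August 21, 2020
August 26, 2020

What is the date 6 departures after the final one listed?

September 16, 2020

Gaps: 2, 5, 2, 5 days — not constant, but cyclic with period 2.
The events fall on every Wednesday and Friday.
The following Friday is August 28, 2020.
The following Wednesday is September 2, 2020.
Next Friday: September 4, 2020.
The following Wednesday is September 9, 2020.
Next Friday: September 11, 2020.
Next Wednesday: September 16, 2020.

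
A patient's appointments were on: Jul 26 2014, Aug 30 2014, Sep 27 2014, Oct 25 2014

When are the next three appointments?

Every date is a Saturday; gaps 35, 28, 28 days.
Each is the last Saturday of its month (at least one falls on the 29th or later, ruling out '4th Saturday').
Last Saturday of November 2014: Nov 29 2014.
December 2014 ends with Saturday Dec 27 2014.
Last Saturday of January 2015: Jan 31 2015.

Nov 29 2014, Dec 27 2014, Jan 31 2015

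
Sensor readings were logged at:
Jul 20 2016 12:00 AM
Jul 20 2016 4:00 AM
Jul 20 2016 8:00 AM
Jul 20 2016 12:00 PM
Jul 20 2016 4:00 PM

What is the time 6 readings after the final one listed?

Jul 21 2016 4:00 PM

The interval is a steady 4 hours (4, 4, 4, 4).
Jul 20 2016 4:00 PM + 4 h = Jul 20 2016 8:00 PM.
Jul 20 2016 8:00 PM + 4 h = Jul 21 2016 12:00 AM.
Jul 21 2016 12:00 AM + 4 h = Jul 21 2016 4:00 AM.
Jul 21 2016 4:00 AM + 4 h = Jul 21 2016 8:00 AM.
Jul 21 2016 8:00 AM + 4 h = Jul 21 2016 12:00 PM.
Jul 21 2016 12:00 PM + 4 h = Jul 21 2016 4:00 PM.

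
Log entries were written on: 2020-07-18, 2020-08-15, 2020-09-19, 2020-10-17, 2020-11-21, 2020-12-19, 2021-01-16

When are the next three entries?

2021-02-20, 2021-03-20, 2021-04-17

These are Saturdays at 28- or 35-day spacing (28, 35, 28, 35, 28, 28).
The pattern: 3rd Saturday of the month.
February 2021 — 3rd Saturday is 2021-02-20.
3rd Saturday of March 2021: 2021-03-20.
3rd Saturday of April 2021: 2021-04-17.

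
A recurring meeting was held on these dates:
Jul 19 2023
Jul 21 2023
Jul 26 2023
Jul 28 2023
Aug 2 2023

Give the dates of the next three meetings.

Every event lands on a Wednesday or Friday (gaps cycle 2, 5, 2, 5).
So the schedule is: every Wednesday and Friday.
The following Friday is Aug 4 2023.
Next Wednesday: Aug 9 2023.
The following Friday is Aug 11 2023.

Aug 4 2023, Aug 9 2023, Aug 11 2023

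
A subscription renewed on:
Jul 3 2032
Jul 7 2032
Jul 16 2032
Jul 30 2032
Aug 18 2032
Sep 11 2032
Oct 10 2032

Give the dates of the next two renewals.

The spacing grows by 5 each time: 4, 9, 14, 19, 24, 29 days.
Next gap: 34 days. Oct 10 2032 + 34 days = Nov 13 2032.
Next gap: 39 days. Nov 13 2032 + 39 days = Dec 22 2032.

Nov 13 2032, Dec 22 2032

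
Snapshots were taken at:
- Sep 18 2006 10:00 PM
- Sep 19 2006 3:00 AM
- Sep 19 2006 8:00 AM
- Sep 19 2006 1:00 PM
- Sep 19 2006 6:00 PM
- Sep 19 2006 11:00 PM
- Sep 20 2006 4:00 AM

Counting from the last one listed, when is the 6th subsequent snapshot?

The interval is a steady 5 hours (5, 5, 5, 5, 5, 5).
Sep 20 2006 4:00 AM + 5 h = Sep 20 2006 9:00 AM.
Sep 20 2006 9:00 AM + 5 h = Sep 20 2006 2:00 PM.
Sep 20 2006 2:00 PM + 5 h = Sep 20 2006 7:00 PM.
Sep 20 2006 7:00 PM + 5 h = Sep 21 2006 12:00 AM.
Sep 21 2006 12:00 AM + 5 h = Sep 21 2006 5:00 AM.
Sep 21 2006 5:00 AM + 5 h = Sep 21 2006 10:00 AM.

Sep 21 2006 10:00 AM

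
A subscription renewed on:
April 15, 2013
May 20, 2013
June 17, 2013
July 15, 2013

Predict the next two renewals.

August 19, 2013; September 16, 2013

These are Mondays at 28- or 35-day spacing (35, 28, 28).
The pattern: 3rd Monday of the month.
3rd Monday of August 2013: August 19, 2013.
3rd Monday of September 2013: September 16, 2013.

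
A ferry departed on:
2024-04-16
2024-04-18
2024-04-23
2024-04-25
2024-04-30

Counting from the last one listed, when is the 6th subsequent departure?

Every event lands on a Tuesday or Thursday (gaps cycle 2, 5, 2, 5).
So the schedule is: every Tuesday and Thursday.
Next Thursday: 2024-05-02.
The following Tuesday is 2024-05-07.
Next Thursday: 2024-05-09.
Next Tuesday: 2024-05-14.
The following Thursday is 2024-05-16.
Next Tuesday: 2024-05-21.

2024-05-21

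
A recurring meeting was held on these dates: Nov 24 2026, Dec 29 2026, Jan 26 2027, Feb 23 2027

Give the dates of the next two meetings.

All Tuesdays; the gaps (35, 28, 28) vary with month length.
This is the last Tuesday of each month.
Last Tuesday of March 2027: Mar 30 2027.
Last Tuesday of April 2027: Apr 27 2027.

Mar 30 2027, Apr 27 2027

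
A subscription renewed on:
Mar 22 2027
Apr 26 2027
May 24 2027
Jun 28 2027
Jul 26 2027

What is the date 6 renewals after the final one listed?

Jan 24 2028

All dates are Mondays, 35, 28, 35, 28 days apart.
Specifically, the 4th Monday of each month.
August 2027 — 4th Monday is Aug 23 2027.
September 2027 — 4th Monday is Sep 27 2027.
October 2027 — 4th Monday is Oct 25 2027.
November 2027 — 4th Monday is Nov 22 2027.
4th Monday of December 2027: Dec 27 2027.
4th Monday of January 2028: Jan 24 2028.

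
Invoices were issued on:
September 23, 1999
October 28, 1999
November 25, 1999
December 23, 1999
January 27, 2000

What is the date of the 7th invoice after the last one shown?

August 24, 2000

All dates are Thursdays, 35, 28, 28, 35 days apart.
Specifically, the 4th Thursday of each month.
4th Thursday of February 2000: February 24, 2000.
4th Thursday of March 2000: March 23, 2000.
April 2000 — 4th Thursday is April 27, 2000.
May 2000 — 4th Thursday is May 25, 2000.
June 2000 — 4th Thursday is June 22, 2000.
July 2000 — 4th Thursday is July 27, 2000.
August 2000 — 4th Thursday is August 24, 2000.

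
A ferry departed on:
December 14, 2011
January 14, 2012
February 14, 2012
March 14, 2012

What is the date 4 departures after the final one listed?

July 14, 2012

Each date is the 14th; the gaps (31, 31, 29) track the month lengths.
The rule is the 14th of each month.
April 2012: April 14, 2012.
Next: May 2012 → May 14, 2012.
Next: June 2012 → June 14, 2012.
Next: July 2012 → July 14, 2012.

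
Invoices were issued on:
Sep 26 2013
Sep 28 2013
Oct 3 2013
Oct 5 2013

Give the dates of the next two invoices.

Every event lands on a Thursday or Saturday (gaps cycle 2, 5, 2).
So the schedule is: every Thursday and Saturday.
Next Thursday: Oct 10 2013.
Next Saturday: Oct 12 2013.

Oct 10 2013, Oct 12 2013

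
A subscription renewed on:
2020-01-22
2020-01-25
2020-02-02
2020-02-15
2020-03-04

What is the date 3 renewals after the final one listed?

The spacing grows by 5 each time: 3, 8, 13, 18 days.
Next gap: 23 days. 2020-03-04 + 23 days = 2020-03-27.
Next gap: 28 days. 2020-03-27 + 28 days = 2020-04-24.
Next gap: 33 days. 2020-04-24 + 33 days = 2020-05-27.

2020-05-27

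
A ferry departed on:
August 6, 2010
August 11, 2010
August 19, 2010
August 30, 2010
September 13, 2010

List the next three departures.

September 30, 2010; October 20, 2010; November 12, 2010

The spacing grows by 3 each time: 5, 8, 11, 14 days.
Next gap: 17 days. September 13, 2010 + 17 days = September 30, 2010.
Next gap: 20 days. September 30, 2010 + 20 days = October 20, 2010.
Next gap: 23 days. October 20, 2010 + 23 days = November 12, 2010.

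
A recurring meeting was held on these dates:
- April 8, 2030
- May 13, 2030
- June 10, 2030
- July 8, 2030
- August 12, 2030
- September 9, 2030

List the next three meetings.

Gaps: 35, 28, 28, 35, 28 days — a mix of 28 and 35. Every date is a Monday.
Each is the 2nd Monday of its month.
2nd Monday of October 2030: October 14, 2030.
2nd Monday of November 2030: November 11, 2030.
2nd Monday of December 2030: December 9, 2030.

October 14, 2030; November 11, 2030; December 9, 2030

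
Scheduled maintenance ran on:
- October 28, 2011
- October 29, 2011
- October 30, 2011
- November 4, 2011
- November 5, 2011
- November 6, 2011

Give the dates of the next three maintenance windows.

The gap pattern 1, 1, 5, 1, 1 repeats every 3 events.
These are the Fridays, Saturdays and Sundays of each week.
Next Friday: November 11, 2011.
Next Saturday: November 12, 2011.
Next Sunday: November 13, 2011.

November 11, 2011; November 12, 2011; November 13, 2011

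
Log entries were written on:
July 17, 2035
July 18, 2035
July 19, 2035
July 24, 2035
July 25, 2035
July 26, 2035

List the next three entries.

July 31, 2035; August 1, 2035; August 2, 2035

Every event lands on a Tuesday or Wednesday or Thursday (gaps cycle 1, 1, 5, 1, 1).
So the schedule is: every Tuesday, Wednesday and Thursday.
Next Tuesday: July 31, 2035.
Next Wednesday: August 1, 2035.
The following Thursday is August 2, 2035.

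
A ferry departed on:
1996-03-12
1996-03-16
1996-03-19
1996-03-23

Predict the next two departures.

Every event lands on a Tuesday or Saturday (gaps cycle 4, 3, 4).
So the schedule is: every Tuesday and Saturday.
The following Tuesday is 1996-03-26.
Next Saturday: 1996-03-30.

1996-03-26, 1996-03-30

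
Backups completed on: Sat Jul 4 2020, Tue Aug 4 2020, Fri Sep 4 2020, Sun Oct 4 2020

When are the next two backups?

Gaps: 31, 31, 30 days — not constant. Every event is on the 4th of the month.
Pattern: the 4th of each month.
November 2020: Wed Nov 4 2020.
Next: December 2020 → Fri Dec 4 2020.

Wed Nov 4 2020, Fri Dec 4 2020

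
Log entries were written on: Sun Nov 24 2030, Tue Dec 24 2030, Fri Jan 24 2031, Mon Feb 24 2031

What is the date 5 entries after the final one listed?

Gaps: 30, 31, 31 days — not constant. Every event is on the 24th of the month.
Pattern: the 24th of each month.
March 2031: Mon Mar 24 2031.
April 2031: Thu Apr 24 2031.
May 2031: Sat May 24 2031.
Next: June 2031 → Tue Jun 24 2031.
July 2031: Thu Jul 24 2031.

Thu Jul 24 2031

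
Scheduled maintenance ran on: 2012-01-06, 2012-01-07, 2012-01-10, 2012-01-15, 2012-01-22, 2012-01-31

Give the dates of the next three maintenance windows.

2012-02-11, 2012-02-24, 2012-03-10

Gaps: 1, 3, 5, 7, 9 days — each gap is 2 larger than the previous one.
Next gap: 11 days. 2012-01-31 + 11 days = 2012-02-11.
Next gap: 13 days. 2012-02-11 + 13 days = 2012-02-24.
Next gap: 15 days. 2012-02-24 + 15 days = 2012-03-10.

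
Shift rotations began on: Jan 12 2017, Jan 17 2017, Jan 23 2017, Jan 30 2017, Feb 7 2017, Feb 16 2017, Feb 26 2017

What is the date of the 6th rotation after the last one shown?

May 18 2017

Intervals are 5, 6, 7, 8, 9, 10 days — an arithmetic progression with common difference 1.
Next gap: 11 days. Feb 26 2017 + 11 days = Mar 9 2017.
Next gap: 12 days. Mar 9 2017 + 12 days = Mar 21 2017.
Next gap: 13 days. Mar 21 2017 + 13 days = Apr 3 2017.
Next gap: 14 days. Apr 3 2017 + 14 days = Apr 17 2017.
Next gap: 15 days. Apr 17 2017 + 15 days = May 2 2017.
Next gap: 16 days. May 2 2017 + 16 days = May 18 2017.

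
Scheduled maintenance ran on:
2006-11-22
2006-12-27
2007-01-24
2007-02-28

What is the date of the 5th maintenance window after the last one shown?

2007-07-25

Gaps: 35, 28, 35 days — a mix of 28 and 35. Every date is a Wednesday.
Each is the 4th Wednesday of its month.
March 2007 — 4th Wednesday is 2007-03-28.
4th Wednesday of April 2007: 2007-04-25.
4th Wednesday of May 2007: 2007-05-23.
June 2007 — 4th Wednesday is 2007-06-27.
July 2007 — 4th Wednesday is 2007-07-25.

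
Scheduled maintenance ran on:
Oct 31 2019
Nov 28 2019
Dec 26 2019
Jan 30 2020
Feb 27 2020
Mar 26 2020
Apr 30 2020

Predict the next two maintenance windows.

May 28 2020, Jun 25 2020

Every date is a Thursday; gaps 28, 28, 35, 28, 28, 35 days.
Each is the last Thursday of its month (at least one falls on the 29th or later, ruling out '4th Thursday').
Last Thursday of May 2020: May 28 2020.
June 2020 ends with Thursday Jun 25 2020.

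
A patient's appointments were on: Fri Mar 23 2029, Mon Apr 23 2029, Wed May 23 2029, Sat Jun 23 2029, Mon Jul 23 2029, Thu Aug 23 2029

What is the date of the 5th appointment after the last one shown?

Each date is the 23rd; the gaps (31, 30, 31, 30, 31) track the month lengths.
The rule is the 23rd of each month.
September 2029: Sun Sep 23 2029.
October 2029: Tue Oct 23 2029.
Next: November 2029 → Fri Nov 23 2029.
Next: December 2029 → Sun Dec 23 2029.
January 2030: Wed Jan 23 2030.

Wed Jan 23 2030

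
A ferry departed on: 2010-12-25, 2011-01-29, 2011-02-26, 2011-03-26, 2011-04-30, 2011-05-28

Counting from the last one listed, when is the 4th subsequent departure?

These are Saturdays with 35, 28, 28, 35, 28-day gaps.
Each is the final Saturday of its month — 2011-01-29 is past the 28th, so '4th Saturday' doesn't fit.
June 2011 ends with Saturday 2011-06-25.
July 2011 ends with Saturday 2011-07-30.
Last Saturday of August 2011: 2011-08-27.
September 2011 ends with Saturday 2011-09-24.

2011-09-24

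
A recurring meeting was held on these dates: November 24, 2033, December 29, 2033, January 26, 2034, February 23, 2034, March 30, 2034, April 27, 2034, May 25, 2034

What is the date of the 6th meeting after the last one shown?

November 30, 2034

All Thursdays; the gaps (35, 28, 28, 35, 28, 28) vary with month length.
This is the last Thursday of each month.
Last Thursday of June 2034: June 29, 2034.
Last Thursday of July 2034: July 27, 2034.
August 2034 ends with Thursday August 31, 2034.
Last Thursday of September 2034: September 28, 2034.
Last Thursday of October 2034: October 26, 2034.
Last Thursday of November 2034: November 30, 2034.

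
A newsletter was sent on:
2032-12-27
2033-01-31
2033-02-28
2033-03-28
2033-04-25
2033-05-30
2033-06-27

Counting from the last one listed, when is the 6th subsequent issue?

These are Mondays with 35, 28, 28, 28, 35, 28-day gaps.
Each is the final Monday of its month — 2033-01-31 is past the 28th, so '4th Monday' doesn't fit.
Last Monday of July 2033: 2033-07-25.
Last Monday of August 2033: 2033-08-29.
September 2033 ends with Monday 2033-09-26.
October 2033 ends with Monday 2033-10-31.
Last Monday of November 2033: 2033-11-28.
Last Monday of December 2033: 2033-12-26.

2033-12-26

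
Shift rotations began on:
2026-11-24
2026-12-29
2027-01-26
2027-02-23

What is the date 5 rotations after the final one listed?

2027-07-27

These are Tuesdays with 35, 28, 28-day gaps.
Each is the final Tuesday of its month — 2026-12-29 is past the 28th, so '4th Tuesday' doesn't fit.
Last Tuesday of March 2027: 2027-03-30.
April 2027 ends with Tuesday 2027-04-27.
Last Tuesday of May 2027: 2027-05-25.
June 2027 ends with Tuesday 2027-06-29.
Last Tuesday of July 2027: 2027-07-27.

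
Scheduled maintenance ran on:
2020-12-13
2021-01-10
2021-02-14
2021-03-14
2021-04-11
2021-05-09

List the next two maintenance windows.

Gaps: 28, 35, 28, 28, 28 days — a mix of 28 and 35. Every date is a Sunday.
Each is the 2nd Sunday of its month.
2nd Sunday of June 2021: 2021-06-13.
2nd Sunday of July 2021: 2021-07-11.

2021-06-13, 2021-07-11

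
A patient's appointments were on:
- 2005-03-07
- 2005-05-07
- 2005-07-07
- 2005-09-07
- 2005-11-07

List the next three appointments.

Gaps: 61, 61, 62, 61 days — not constant. Every event is on the 7th of the month.
Pattern: the 7th of every 2 months.
Next: January 2006 → 2006-01-07.
March 2006: 2006-03-07.
May 2006: 2006-05-07.

2006-01-07, 2006-03-07, 2006-05-07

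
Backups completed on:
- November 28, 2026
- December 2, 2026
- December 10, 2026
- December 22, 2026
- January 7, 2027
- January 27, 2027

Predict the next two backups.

February 20, 2027; March 20, 2027

Intervals are 4, 8, 12, 16, 20 days — an arithmetic progression with common difference 4.
Next gap: 24 days. January 27, 2027 + 24 days = February 20, 2027.
Next gap: 28 days. February 20, 2027 + 28 days = March 20, 2027.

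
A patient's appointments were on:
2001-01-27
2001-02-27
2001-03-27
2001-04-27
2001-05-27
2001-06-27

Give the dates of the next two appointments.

2001-07-27, 2001-08-27

Each date is the 27th; the gaps (31, 28, 31, 30, 31) track the month lengths.
The rule is the 27th of each month.
Next: July 2001 → 2001-07-27.
Next: August 2001 → 2001-08-27.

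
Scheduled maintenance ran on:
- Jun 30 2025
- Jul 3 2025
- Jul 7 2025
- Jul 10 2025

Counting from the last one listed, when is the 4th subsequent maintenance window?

Jul 24 2025

Every event lands on a Monday or Thursday (gaps cycle 3, 4, 3).
So the schedule is: every Monday and Thursday.
The following Monday is Jul 14 2025.
The following Thursday is Jul 17 2025.
Next Monday: Jul 21 2025.
Next Thursday: Jul 24 2025.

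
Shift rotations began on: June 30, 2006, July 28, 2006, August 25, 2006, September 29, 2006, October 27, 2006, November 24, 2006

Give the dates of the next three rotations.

Every date is a Friday; gaps 28, 28, 35, 28, 28 days.
Each is the last Friday of its month (at least one falls on the 29th or later, ruling out '4th Friday').
December 2006 ends with Friday December 29, 2006.
January 2007 ends with Friday January 26, 2007.
February 2007 ends with Friday February 23, 2007.

December 29, 2006; January 26, 2007; February 23, 2007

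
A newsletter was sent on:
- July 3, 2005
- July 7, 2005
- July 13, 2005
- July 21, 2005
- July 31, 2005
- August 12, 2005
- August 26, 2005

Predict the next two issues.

September 11, 2005; September 29, 2005

Gaps: 4, 6, 8, 10, 12, 14 days — each gap is 2 larger than the previous one.
Next gap: 16 days. August 26, 2005 + 16 days = September 11, 2005.
Next gap: 18 days. September 11, 2005 + 18 days = September 29, 2005.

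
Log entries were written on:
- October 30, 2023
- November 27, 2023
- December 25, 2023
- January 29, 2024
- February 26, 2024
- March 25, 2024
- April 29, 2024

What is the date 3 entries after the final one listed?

These are Mondays with 28, 28, 35, 28, 28, 35-day gaps.
Each is the final Monday of its month — October 30, 2023 is past the 28th, so '4th Monday' doesn't fit.
Last Monday of May 2024: May 27, 2024.
June 2024 ends with Monday June 24, 2024.
July 2024 ends with Monday July 29, 2024.

July 29, 2024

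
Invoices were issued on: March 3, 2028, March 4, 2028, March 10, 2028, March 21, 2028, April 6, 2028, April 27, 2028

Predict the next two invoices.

May 23, 2028; June 23, 2028

Intervals are 1, 6, 11, 16, 21 days — an arithmetic progression with common difference 5.
Next gap: 26 days. April 27, 2028 + 26 days = May 23, 2028.
Next gap: 31 days. May 23, 2028 + 31 days = June 23, 2028.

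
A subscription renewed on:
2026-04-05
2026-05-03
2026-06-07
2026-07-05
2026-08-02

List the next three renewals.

Gaps: 28, 35, 28, 28 days — a mix of 28 and 35. Every date is a Sunday.
Each is the 1st Sunday of its month.
1st Sunday of September 2026: 2026-09-06.
October 2026 — 1st Sunday is 2026-10-04.
November 2026 — 1st Sunday is 2026-11-01.

2026-09-06, 2026-10-04, 2026-11-01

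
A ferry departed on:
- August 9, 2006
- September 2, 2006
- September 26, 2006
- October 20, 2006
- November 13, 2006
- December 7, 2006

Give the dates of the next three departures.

Every event comes 24 days after the last (24, 24, 24, 24, 24).
December 7, 2006 + 24 days = December 31, 2006.
December 31, 2006 + 24 days = January 24, 2007.
January 24, 2007 + 24 days = February 17, 2007.

December 31, 2006; January 24, 2007; February 17, 2007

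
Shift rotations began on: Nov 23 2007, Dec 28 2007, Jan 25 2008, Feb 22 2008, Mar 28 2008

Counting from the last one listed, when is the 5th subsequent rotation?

Aug 22 2008

These are Fridays at 28- or 35-day spacing (35, 28, 28, 35).
The pattern: 4th Friday of the month.
4th Friday of April 2008: Apr 25 2008.
May 2008 — 4th Friday is May 23 2008.
June 2008 — 4th Friday is Jun 27 2008.
July 2008 — 4th Friday is Jul 25 2008.
4th Friday of August 2008: Aug 22 2008.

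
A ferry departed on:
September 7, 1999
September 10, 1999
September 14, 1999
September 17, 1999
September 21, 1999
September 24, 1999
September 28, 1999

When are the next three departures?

Gaps: 3, 4, 3, 4, 3, 4 days — not constant, but cyclic with period 2.
The events fall on every Tuesday and Friday.
The following Friday is October 1, 1999.
The following Tuesday is October 5, 1999.
Next Friday: October 8, 1999.

October 1, 1999; October 5, 1999; October 8, 1999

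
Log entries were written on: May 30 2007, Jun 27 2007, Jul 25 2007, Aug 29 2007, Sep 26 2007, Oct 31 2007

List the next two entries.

Nov 28 2007, Dec 26 2007

Every date is a Wednesday; gaps 28, 28, 35, 28, 35 days.
Each is the last Wednesday of its month (at least one falls on the 29th or later, ruling out '4th Wednesday').
Last Wednesday of November 2007: Nov 28 2007.
December 2007 ends with Wednesday Dec 26 2007.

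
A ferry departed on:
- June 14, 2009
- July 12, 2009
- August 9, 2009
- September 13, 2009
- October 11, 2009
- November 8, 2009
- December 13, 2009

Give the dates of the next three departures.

These are Sundays at 28- or 35-day spacing (28, 28, 35, 28, 28, 35).
The pattern: 2nd Sunday of the month.
2nd Sunday of January 2010: January 10, 2010.
2nd Sunday of February 2010: February 14, 2010.
March 2010 — 2nd Sunday is March 14, 2010.

January 10, 2010; February 14, 2010; March 14, 2010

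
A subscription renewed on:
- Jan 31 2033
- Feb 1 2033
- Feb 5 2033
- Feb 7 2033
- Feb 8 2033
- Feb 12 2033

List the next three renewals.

Feb 14 2033, Feb 15 2033, Feb 19 2033

Gaps: 1, 4, 2, 1, 4 days — not constant, but cyclic with period 3.
The events fall on every Monday, Tuesday and Saturday.
The following Monday is Feb 14 2033.
The following Tuesday is Feb 15 2033.
Next Saturday: Feb 19 2033.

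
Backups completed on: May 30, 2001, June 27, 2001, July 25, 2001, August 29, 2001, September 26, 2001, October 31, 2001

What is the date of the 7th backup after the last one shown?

All Wednesdays; the gaps (28, 28, 35, 28, 35) vary with month length.
This is the last Wednesday of each month.
Last Wednesday of November 2001: November 28, 2001.
Last Wednesday of December 2001: December 26, 2001.
January 2002 ends with Wednesday January 30, 2002.
Last Wednesday of February 2002: February 27, 2002.
March 2002 ends with Wednesday March 27, 2002.
April 2002 ends with Wednesday April 24, 2002.
Last Wednesday of May 2002: May 29, 2002.

May 29, 2002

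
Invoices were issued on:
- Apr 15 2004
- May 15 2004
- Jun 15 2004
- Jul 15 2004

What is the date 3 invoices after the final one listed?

Oct 15 2004

Each date is the 15th; the gaps (30, 31, 30) track the month lengths.
The rule is the 15th of each month.
Next: August 2004 → Aug 15 2004.
Next: September 2004 → Sep 15 2004.
October 2004: Oct 15 2004.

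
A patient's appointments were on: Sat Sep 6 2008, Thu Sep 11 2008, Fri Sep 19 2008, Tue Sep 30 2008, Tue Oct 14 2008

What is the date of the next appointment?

Fri Oct 31 2008

Gaps: 5, 8, 11, 14 days — each gap is 3 larger than the previous one.
Next gap: 17 days. Tue Oct 14 2008 + 17 days = Fri Oct 31 2008.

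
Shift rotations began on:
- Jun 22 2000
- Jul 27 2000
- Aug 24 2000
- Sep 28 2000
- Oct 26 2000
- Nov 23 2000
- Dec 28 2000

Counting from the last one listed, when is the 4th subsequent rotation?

Apr 26 2001

All dates are Thursdays, 35, 28, 35, 28, 28, 35 days apart.
Specifically, the 4th Thursday of each month.
January 2001 — 4th Thursday is Jan 25 2001.
February 2001 — 4th Thursday is Feb 22 2001.
March 2001 — 4th Thursday is Mar 22 2001.
4th Thursday of April 2001: Apr 26 2001.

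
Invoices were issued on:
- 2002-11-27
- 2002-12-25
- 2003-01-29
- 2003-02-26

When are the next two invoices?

These are Wednesdays with 28, 35, 28-day gaps.
Each is the final Wednesday of its month — 2003-01-29 is past the 28th, so '4th Wednesday' doesn't fit.
Last Wednesday of March 2003: 2003-03-26.
April 2003 ends with Wednesday 2003-04-30.

2003-03-26, 2003-04-30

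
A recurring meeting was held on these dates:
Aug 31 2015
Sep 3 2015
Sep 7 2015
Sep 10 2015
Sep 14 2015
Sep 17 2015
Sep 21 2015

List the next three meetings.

Sep 24 2015, Sep 28 2015, Oct 1 2015

The gap pattern 3, 4, 3, 4, 3, 4 repeats every 2 events.
These are the Mondays and Thursdays of each week.
The following Thursday is Sep 24 2015.
The following Monday is Sep 28 2015.
The following Thursday is Oct 1 2015.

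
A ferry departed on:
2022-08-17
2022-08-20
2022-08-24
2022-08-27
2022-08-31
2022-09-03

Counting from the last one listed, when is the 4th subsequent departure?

2022-09-17

The gap pattern 3, 4, 3, 4, 3 repeats every 2 events.
These are the Wednesdays and Saturdays of each week.
Next Wednesday: 2022-09-07.
The following Saturday is 2022-09-10.
The following Wednesday is 2022-09-14.
Next Saturday: 2022-09-17.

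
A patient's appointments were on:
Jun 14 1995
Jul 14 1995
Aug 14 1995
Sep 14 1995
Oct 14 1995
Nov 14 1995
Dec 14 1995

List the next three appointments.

The day-of-month is always 14 (30, 31, 31, 30, 31, 30 days between events).
So this recurs on the 14th of each month.
January 1996: Jan 14 1996.
Next: February 1996 → Feb 14 1996.
March 1996: Mar 14 1996.

Jan 14 1996, Feb 14 1996, Mar 14 1996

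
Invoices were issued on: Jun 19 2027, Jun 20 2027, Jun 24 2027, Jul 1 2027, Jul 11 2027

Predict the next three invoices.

Jul 24 2027, Aug 9 2027, Aug 28 2027

Intervals are 1, 4, 7, 10 days — an arithmetic progression with common difference 3.
Next gap: 13 days. Jul 11 2027 + 13 days = Jul 24 2027.
Next gap: 16 days. Jul 24 2027 + 16 days = Aug 9 2027.
Next gap: 19 days. Aug 9 2027 + 19 days = Aug 28 2027.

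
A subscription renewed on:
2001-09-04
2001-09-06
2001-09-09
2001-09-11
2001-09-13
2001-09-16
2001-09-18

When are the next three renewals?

2001-09-20, 2001-09-23, 2001-09-25

The gap pattern 2, 3, 2, 2, 3, 2 repeats every 3 events.
These are the Tuesdays, Thursdays and Sundays of each week.
Next Thursday: 2001-09-20.
Next Sunday: 2001-09-23.
Next Tuesday: 2001-09-25.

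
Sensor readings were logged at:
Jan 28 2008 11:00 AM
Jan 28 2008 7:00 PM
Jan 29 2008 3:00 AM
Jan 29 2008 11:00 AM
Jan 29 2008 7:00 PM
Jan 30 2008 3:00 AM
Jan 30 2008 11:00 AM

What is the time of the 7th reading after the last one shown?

Spacing: 8, 8, 8, 8, 8, 8 h — constant 8 h.
Jan 30 2008 11:00 AM + 8 h = Jan 30 2008 7:00 PM.
Jan 30 2008 7:00 PM + 8 h = Jan 31 2008 3:00 AM.
Jan 31 2008 3:00 AM + 8 h = Jan 31 2008 11:00 AM.
Jan 31 2008 11:00 AM + 8 h = Jan 31 2008 7:00 PM.
Jan 31 2008 7:00 PM + 8 h = Feb 1 2008 3:00 AM.
Feb 1 2008 3:00 AM + 8 h = Feb 1 2008 11:00 AM.
Feb 1 2008 11:00 AM + 8 h = Feb 1 2008 7:00 PM.

Feb 1 2008 7:00 PM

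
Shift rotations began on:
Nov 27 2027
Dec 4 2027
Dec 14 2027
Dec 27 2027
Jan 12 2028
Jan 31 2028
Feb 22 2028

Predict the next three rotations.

Mar 18 2028, Apr 15 2028, May 16 2028

Gaps: 7, 10, 13, 16, 19, 22 days — each gap is 3 larger than the previous one.
Next gap: 25 days. Feb 22 2028 + 25 days = Mar 18 2028.
Next gap: 28 days. Mar 18 2028 + 28 days = Apr 15 2028.
Next gap: 31 days. Apr 15 2028 + 31 days = May 16 2028.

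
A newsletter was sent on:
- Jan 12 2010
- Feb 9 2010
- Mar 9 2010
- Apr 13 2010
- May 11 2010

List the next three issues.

These are Tuesdays at 28- or 35-day spacing (28, 28, 35, 28).
The pattern: 2nd Tuesday of the month.
2nd Tuesday of June 2010: Jun 8 2010.
2nd Tuesday of July 2010: Jul 13 2010.
2nd Tuesday of August 2010: Aug 10 2010.

Jun 8 2010, Jul 13 2010, Aug 10 2010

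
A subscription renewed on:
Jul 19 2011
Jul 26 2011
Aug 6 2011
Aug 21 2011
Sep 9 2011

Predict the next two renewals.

Intervals are 7, 11, 15, 19 days — an arithmetic progression with common difference 4.
Next gap: 23 days. Sep 9 2011 + 23 days = Oct 2 2011.
Next gap: 27 days. Oct 2 2011 + 27 days = Oct 29 2011.

Oct 2 2011, Oct 29 2011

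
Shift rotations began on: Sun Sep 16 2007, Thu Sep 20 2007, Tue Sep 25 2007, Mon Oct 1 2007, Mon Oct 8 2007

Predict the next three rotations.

Gaps: 4, 5, 6, 7 days — each gap is 1 larger than the previous one.
Next gap: 8 days. Mon Oct 8 2007 + 8 days = Tue Oct 16 2007.
Next gap: 9 days. Tue Oct 16 2007 + 9 days = Thu Oct 25 2007.
Next gap: 10 days. Thu Oct 25 2007 + 10 days = Sun Nov 4 2007.

Tue Oct 16 2007, Thu Oct 25 2007, Sun Nov 4 2007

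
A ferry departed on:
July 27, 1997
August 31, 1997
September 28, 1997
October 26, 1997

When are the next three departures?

All Sundays; the gaps (35, 28, 28) vary with month length.
This is the last Sunday of each month.
Last Sunday of November 1997: November 30, 1997.
December 1997 ends with Sunday December 28, 1997.
Last Sunday of January 1998: January 25, 1998.

November 30, 1997; December 28, 1997; January 25, 1998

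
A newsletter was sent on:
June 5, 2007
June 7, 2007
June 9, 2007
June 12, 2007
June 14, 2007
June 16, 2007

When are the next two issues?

June 19, 2007; June 21, 2007

Gaps: 2, 2, 3, 2, 2 days — not constant, but cyclic with period 3.
The events fall on every Tuesday, Thursday and Saturday.
Next Tuesday: June 19, 2007.
Next Thursday: June 21, 2007.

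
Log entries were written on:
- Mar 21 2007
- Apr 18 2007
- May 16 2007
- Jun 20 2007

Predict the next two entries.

These are Wednesdays at 28- or 35-day spacing (28, 28, 35).
The pattern: 3rd Wednesday of the month.
3rd Wednesday of July 2007: Jul 18 2007.
August 2007 — 3rd Wednesday is Aug 15 2007.

Jul 18 2007, Aug 15 2007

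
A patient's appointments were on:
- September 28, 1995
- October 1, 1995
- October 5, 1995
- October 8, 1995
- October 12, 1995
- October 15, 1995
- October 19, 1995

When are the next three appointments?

October 22, 1995; October 26, 1995; October 29, 1995

Every event lands on a Thursday or Sunday (gaps cycle 3, 4, 3, 4, 3, 4).
So the schedule is: every Thursday and Sunday.
The following Sunday is October 22, 1995.
The following Thursday is October 26, 1995.
Next Sunday: October 29, 1995.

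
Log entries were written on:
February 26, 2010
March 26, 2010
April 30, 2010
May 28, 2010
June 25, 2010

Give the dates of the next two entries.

July 30, 2010; August 27, 2010

All Fridays; the gaps (28, 35, 28, 28) vary with month length.
This is the last Friday of each month.
Last Friday of July 2010: July 30, 2010.
August 2010 ends with Friday August 27, 2010.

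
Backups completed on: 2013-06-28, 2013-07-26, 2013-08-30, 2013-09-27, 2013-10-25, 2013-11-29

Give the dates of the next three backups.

2013-12-27, 2014-01-31, 2014-02-28

Every date is a Friday; gaps 28, 35, 28, 28, 35 days.
Each is the last Friday of its month (at least one falls on the 29th or later, ruling out '4th Friday').
December 2013 ends with Friday 2013-12-27.
Last Friday of January 2014: 2014-01-31.
February 2014 ends with Friday 2014-02-28.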